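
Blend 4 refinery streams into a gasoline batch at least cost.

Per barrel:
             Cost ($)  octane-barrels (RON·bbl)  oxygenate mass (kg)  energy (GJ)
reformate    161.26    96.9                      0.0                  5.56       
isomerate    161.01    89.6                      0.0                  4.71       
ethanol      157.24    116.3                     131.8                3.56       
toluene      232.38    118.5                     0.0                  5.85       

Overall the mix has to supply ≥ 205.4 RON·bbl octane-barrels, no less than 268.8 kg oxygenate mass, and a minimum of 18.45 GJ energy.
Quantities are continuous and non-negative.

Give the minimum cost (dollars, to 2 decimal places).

Let x1 = barrels of reformate, x2 = barrels of isomerate, x3 = barrels of ethanol, x4 = barrels of toluene.
min 161.26x1 + 161.01x2 + 157.24x3 + 232.38x4 subject to:
  96.9x1 + 89.6x2 + 116.3x3 + 118.5x4 ≥ 205.4   (octane-barrels)
  131.8x3 ≥ 268.8   (oxygenate mass)
  5.56x1 + 4.71x2 + 3.56x3 + 5.85x4 ≥ 18.45   (energy)
  x1, x2, x3, x4 ≥ 0.
At the optimum only reformate, ethanol are positive (isomerate, toluene = 0). Binding constraints: oxygenate mass and energy.
So reformate = 2.01251 barrels, ethanol = 2.03945 barrels.
Cost = 161.26·2.01251 + 157.24·2.03945 = 645.2205.

$645.22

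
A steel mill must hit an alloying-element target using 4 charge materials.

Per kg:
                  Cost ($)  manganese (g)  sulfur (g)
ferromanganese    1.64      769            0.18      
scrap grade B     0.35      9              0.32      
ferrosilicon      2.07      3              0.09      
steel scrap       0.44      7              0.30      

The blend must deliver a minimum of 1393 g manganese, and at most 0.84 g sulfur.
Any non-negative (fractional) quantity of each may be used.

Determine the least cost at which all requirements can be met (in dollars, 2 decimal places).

Set it up as a linear program. Let x1 = kg of ferromanganese, x2 = kg of scrap grade B, x3 = kg of ferrosilicon, x4 = kg of steel scrap.
Minimise 1.64x1 + 0.35x2 + 2.07x3 + 0.44x4 subject to:
  769x1 + 9x2 + 3x3 + 7x4 ≥ 1393   (manganese)
  0.18x1 + 0.32x2 + 0.09x3 + 0.3x4 ≤ 0.84   (sulfur)
  x1, x2, x3, x4 ≥ 0.
The cheapest feasible vertex uses only ferromanganese; scrap grade B, ferrosilicon, steel scrap are not used. There the manganese constraint is tight.
Solving gives x1 = 1.811.
Hence cost = 1.64·1.811 = $2.9700.

$2.97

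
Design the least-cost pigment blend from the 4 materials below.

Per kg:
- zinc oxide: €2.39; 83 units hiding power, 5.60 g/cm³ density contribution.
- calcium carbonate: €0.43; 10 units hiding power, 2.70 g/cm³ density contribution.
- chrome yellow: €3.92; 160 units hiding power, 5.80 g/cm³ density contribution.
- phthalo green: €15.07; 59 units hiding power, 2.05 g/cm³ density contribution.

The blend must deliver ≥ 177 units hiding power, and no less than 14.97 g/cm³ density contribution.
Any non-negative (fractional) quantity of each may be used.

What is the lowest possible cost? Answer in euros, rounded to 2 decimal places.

€5.01

Set it up as a linear program. Let x1 = kg of zinc oxide, x2 = kg of calcium carbonate, x3 = kg of chrome yellow, x4 = kg of phthalo green.
min 2.39x1 + 0.43x2 + 3.92x3 + 15.07x4 subject to:
  83x1 + 10x2 + 160x3 + 59x4 ≥ 177   (hiding power)
  5.6x1 + 2.7x2 + 5.8x3 + 2.05x4 ≥ 14.97   (density contribution)
  x1, x2, x3, x4 ≥ 0.
At the optimum only calcium carbonate, chrome yellow are positive (zinc oxide, phthalo green = 0). The hiding power and density contribution requirements are met with equality.
That vertex is x2 = 3.659, x3 = 0.8775.
Objective = 0.43·3.659 + 3.92·0.8775 = 5.0132.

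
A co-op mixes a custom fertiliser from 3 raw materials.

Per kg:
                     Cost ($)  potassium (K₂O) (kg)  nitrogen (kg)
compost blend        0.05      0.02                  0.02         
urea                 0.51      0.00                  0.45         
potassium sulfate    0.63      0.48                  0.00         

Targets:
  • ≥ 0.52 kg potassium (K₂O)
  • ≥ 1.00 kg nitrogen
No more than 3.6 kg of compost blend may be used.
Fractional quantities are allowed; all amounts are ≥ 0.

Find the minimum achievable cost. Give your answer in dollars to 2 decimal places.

This is a linear program. Let x1 = kg of compost blend, x2 = kg of urea, x3 = kg of potassium sulfate.
min 0.05x1 + 0.51x2 + 0.63x3 subject to:
  0.02x1 + 0.48x3 ≥ 0.52   (potassium (K₂O))
  0.02x1 + 0.45x2 ≥ 1   (nitrogen)
  x1 ≤ 3.6
  x1, x2, x3 ≥ 0.
The cheapest feasible vertex uses only urea, potassium sulfate; compost blend is not used. There the potassium (K₂O) and nitrogen constraints are tight.
Solving gives x2 = 2.222, x3 = 1.083.
Cost = 0.51·2.222 + 0.63·1.083 = 1.8155.

$1.82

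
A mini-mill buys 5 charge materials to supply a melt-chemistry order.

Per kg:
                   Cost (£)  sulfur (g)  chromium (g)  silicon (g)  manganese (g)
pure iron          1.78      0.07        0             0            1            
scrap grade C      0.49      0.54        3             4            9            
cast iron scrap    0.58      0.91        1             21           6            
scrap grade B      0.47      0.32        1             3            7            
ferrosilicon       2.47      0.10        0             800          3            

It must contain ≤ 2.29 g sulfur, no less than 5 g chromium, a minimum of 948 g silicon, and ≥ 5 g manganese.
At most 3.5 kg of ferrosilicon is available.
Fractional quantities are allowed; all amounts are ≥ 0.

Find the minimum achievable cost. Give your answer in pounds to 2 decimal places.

£3.72

This is a linear program. Let x1 = kg of pure iron, x2 = kg of scrap grade C, x3 = kg of cast iron scrap, x4 = kg of scrap grade B, x5 = kg of ferrosilicon.
Minimise 1.78x1 + 0.49x2 + 0.58x3 + 0.47x4 + 2.47x5 subject to:
  0.07x1 + 0.54x2 + 0.91x3 + 0.32x4 + 0.1x5 ≤ 2.29   (sulfur)
  3x2 + 1x3 + 1x4 ≥ 5   (chromium)
  4x2 + 21x3 + 3x4 + 800x5 ≥ 948   (silicon)
  1x1 + 9x2 + 6x3 + 7x4 + 3x5 ≥ 5   (manganese)
  x5 ≤ 3.5
  x1, x2, x3, x4, x5 ≥ 0.
The minimum-cost mix takes nothing from pure iron, cast iron scrap, scrap grade B — only scrap grade C, ferrosilicon. There the chromium and silicon constraints are tight.
That vertex is x2 = 1.667, x5 = 1.177.
Total cost: 0.49·1.667 + 2.47·1.177 = 3.7240.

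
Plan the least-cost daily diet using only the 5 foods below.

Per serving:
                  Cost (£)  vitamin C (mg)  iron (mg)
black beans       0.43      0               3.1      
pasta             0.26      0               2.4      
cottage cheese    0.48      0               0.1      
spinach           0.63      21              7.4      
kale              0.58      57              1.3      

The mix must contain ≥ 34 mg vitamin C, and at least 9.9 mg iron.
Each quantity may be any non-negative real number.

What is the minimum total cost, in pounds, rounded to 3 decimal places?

Set it up as a linear program. Let x1 = servings of black beans, x2 = servings of pasta, x3 = servings of cottage cheese, x4 = servings of spinach, x5 = servings of kale.
Minimize 0.43x1 + 0.26x2 + 0.48x3 + 0.63x4 + 0.58x5 subject to:
  21x4 + 57x5 ≥ 34   (vitamin C)
  3.1x1 + 2.4x2 + 0.1x3 + 7.4x4 + 1.3x5 ≥ 9.9   (iron)
  x1, x2, x3, x4, x5 ≥ 0.
The optimal basis is {spinach, kale}; black beans, pasta, cottage cheese drop out. There the vitamin C and iron constraints are tight.
That vertex is x4 = 1.318, x5 = 0.1108.
Total cost: 0.63·1.318 + 0.58·0.1108 = 0.89460.

£0.895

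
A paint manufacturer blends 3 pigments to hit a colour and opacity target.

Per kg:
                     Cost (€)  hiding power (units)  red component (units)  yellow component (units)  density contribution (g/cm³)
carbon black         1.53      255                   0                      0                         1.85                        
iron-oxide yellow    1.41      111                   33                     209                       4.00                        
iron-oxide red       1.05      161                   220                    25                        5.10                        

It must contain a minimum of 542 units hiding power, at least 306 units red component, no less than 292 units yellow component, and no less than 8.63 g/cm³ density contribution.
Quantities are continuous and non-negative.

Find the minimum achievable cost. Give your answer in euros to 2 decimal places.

Let x1 = kg of carbon black, x2 = kg of iron-oxide yellow, x3 = kg of iron-oxide red.
Minimise 1.53x1 + 1.41x2 + 1.05x3 with:
  255x1 + 111x2 + 161x3 ≥ 542   (hiding power)
  33x2 + 220x3 ≥ 306   (red component)
  209x2 + 25x3 ≥ 292   (yellow component)
  1.85x1 + 4x2 + 5.1x3 ≥ 8.63   (density contribution)
  x1, x2, x3 ≥ 0.
At the optimum only iron-oxide yellow, iron-oxide red are positive (carbon black = 0). The hiding power and yellow component requirements are met with equality.
So iron-oxide yellow = 1.084 kg, iron-oxide red = 2.619 kg.
Cost = 1.41·1.084 + 1.05·2.619 = 4.2784.

€4.28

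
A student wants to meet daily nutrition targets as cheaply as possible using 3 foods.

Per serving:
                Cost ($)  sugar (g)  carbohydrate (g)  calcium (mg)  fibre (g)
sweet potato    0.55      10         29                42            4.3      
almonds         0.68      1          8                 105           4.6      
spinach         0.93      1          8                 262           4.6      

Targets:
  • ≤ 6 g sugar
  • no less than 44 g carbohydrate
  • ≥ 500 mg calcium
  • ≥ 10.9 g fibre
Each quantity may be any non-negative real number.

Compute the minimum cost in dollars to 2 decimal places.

Let x1 = servings of sweet potato, x2 = servings of almonds, x3 = servings of spinach.
Minimise 0.55x1 + 0.68x2 + 0.93x3 with:
  10x1 + 1x2 + 1x3 ≤ 6   (sugar)
  29x1 + 8x2 + 8x3 ≥ 44   (carbohydrate)
  42x1 + 105x2 + 262x3 ≥ 500   (calcium)
  4.3x1 + 4.6x2 + 4.6x3 ≥ 10.9   (fibre)
  x1, x2, x3 ≥ 0.
At the optimum only sweet potato, almonds are positive (spinach = 0). Binding constraints: sugar and carbohydrate.
So sweet potato = 0.07843 servings, almonds = 5.216 servings.
Objective = 0.55·0.07843 + 0.68·5.216 = 3.5900.

$3.59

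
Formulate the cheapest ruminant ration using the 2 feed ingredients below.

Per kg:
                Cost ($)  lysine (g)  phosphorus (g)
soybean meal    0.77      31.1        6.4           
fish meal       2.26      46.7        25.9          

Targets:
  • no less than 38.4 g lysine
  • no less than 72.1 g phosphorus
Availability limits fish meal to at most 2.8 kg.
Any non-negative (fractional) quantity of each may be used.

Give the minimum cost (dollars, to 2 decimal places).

$6.29

Let x1 = kg of soybean meal, x2 = kg of fish meal.
min 0.77x1 + 2.26x2 with:
  31.1x1 + 46.7x2 ≥ 38.4   (lysine)
  6.4x1 + 25.9x2 ≥ 72.1   (phosphorus)
  x2 ≤ 2.8
  x1, x2 ≥ 0.
At the optimum only fish meal is positive (soybean meal = 0). There the phosphorus constraint is tight.
Solving gives x2 = 2.784.
Hence cost = 2.26·2.784 = $6.2918.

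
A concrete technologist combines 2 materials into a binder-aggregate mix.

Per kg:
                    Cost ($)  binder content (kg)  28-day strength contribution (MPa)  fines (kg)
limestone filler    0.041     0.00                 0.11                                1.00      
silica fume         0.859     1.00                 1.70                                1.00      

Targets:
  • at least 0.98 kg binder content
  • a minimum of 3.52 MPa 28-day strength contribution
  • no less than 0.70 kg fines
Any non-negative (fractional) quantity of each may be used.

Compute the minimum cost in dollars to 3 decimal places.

Let x1 = kg of limestone filler, x2 = kg of silica fume.
min 0.041x1 + 0.859x2 subject to:
  1x2 ≥ 0.98   (binder content)
  0.11x1 + 1.7x2 ≥ 3.52   (28-day strength contribution)
  1x1 + 1x2 ≥ 0.7   (fines)
  x1, x2 ≥ 0.
Both inputs are positive at the optimum. Binding constraints: binder content and 28-day strength contribution.
Optimal quantities: limestone filler = 16.85 kg, silica fume = 0.98 kg.
Objective = 0.041·16.85 + 0.859·0.98 = 1.53267.

$1.533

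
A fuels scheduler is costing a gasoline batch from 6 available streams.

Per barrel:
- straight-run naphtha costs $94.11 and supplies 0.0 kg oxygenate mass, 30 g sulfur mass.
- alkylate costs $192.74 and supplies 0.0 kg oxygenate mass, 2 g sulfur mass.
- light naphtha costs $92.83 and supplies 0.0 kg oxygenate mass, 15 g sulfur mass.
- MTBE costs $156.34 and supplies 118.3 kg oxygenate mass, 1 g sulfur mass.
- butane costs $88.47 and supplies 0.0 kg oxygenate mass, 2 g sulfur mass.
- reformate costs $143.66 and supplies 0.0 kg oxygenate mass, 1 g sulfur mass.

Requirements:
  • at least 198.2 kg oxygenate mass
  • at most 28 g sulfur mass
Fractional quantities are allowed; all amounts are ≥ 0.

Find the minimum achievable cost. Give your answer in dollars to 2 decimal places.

$261.93

Set it up as a linear program. Let x1 = barrels of straight-run naphtha, x2 = barrels of alkylate, x3 = barrels of light naphtha, x4 = barrels of MTBE, x5 = barrels of butane, x6 = barrels of reformate.
Minimise 94.11x1 + 192.74x2 + 92.83x3 + 156.34x4 + 88.47x5 + 143.66x6 subject to:
  118.3x4 ≥ 198.2   (oxygenate mass)
  30x1 + 2x2 + 15x3 + 1x4 + 2x5 + 1x6 ≤ 28   (sulfur mass)
  x1, x2, x3, x4, x5, x6 ≥ 0.
At the optimum only MTBE is positive (straight-run naphtha, alkylate, light naphtha, butane, reformate = 0). There the oxygenate mass constraint is tight.
Optimal quantities: MTBE = 1.6754 barrels.
Hence cost = 156.34·1.6754 = $261.9320.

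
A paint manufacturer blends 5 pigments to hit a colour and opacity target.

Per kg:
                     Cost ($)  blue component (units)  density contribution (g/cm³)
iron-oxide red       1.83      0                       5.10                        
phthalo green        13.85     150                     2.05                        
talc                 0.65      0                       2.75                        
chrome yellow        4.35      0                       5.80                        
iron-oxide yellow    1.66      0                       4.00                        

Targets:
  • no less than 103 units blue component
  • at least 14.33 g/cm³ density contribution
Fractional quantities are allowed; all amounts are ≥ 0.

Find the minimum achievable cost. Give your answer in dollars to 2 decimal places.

$12.56

Treat it as an LP. Let x1 = kg of iron-oxide red, x2 = kg of phthalo green, x3 = kg of talc, x4 = kg of chrome yellow, x5 = kg of iron-oxide yellow.
Minimise 1.83x1 + 13.85x2 + 0.65x3 + 4.35x4 + 1.66x5 with:
  150x2 ≥ 103   (blue component)
  5.1x1 + 2.05x2 + 2.75x3 + 5.8x4 + 4x5 ≥ 14.33   (density contribution)
  x1, x2, x3, x4, x5 ≥ 0.
The cheapest feasible vertex uses only phthalo green, talc; iron-oxide red, chrome yellow, iron-oxide yellow are not used. The blue component and density contribution requirements are met with equality.
That vertex is x2 = 0.68667, x3 = 4.699.
Cost = 13.85·0.68667 + 0.65·4.699 = 12.5647.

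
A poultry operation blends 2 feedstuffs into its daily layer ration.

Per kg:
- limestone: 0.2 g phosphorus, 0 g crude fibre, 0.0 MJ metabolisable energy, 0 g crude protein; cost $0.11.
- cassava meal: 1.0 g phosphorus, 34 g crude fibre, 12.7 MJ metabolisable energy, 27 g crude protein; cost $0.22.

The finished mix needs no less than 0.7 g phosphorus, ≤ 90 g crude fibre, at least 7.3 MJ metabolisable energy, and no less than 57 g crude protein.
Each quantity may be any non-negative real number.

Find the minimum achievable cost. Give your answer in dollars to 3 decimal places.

Let x1 = kg of limestone, x2 = kg of cassava meal.
Minimize 0.11x1 + 0.22x2 with:
  0.2x1 + 1x2 ≥ 0.7   (phosphorus)
  34x2 ≤ 90   (crude fibre)
  12.7x2 ≥ 7.3   (metabolisable energy)
  27x2 ≥ 57   (crude protein)
  x1, x2 ≥ 0.
The cheapest feasible vertex uses only cassava meal; limestone is not used. Binding constraint: crude protein.
Solving gives x2 = 2.111.
Hence cost = 0.22·2.111 = $0.46442.

$0.464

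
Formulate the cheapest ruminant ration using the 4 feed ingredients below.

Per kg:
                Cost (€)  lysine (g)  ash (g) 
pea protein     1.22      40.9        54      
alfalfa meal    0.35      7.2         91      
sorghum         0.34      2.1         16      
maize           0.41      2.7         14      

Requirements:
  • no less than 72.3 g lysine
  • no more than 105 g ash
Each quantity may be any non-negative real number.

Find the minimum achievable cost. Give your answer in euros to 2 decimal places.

Set it up as a linear program. Let x1 = kg of pea protein, x2 = kg of alfalfa meal, x3 = kg of sorghum, x4 = kg of maize.
Minimise 1.22x1 + 0.35x2 + 0.34x3 + 0.41x4 subject to:
  40.9x1 + 7.2x2 + 2.1x3 + 2.7x4 ≥ 72.3   (lysine)
  54x1 + 91x2 + 16x3 + 14x4 ≤ 105   (ash)
  x1, x2, x3, x4 ≥ 0.
The optimal basis is {pea protein}; alfalfa meal, sorghum, maize drop out. The lysine requirement is met with equality.
That vertex is x1 = 1.768.
Cost = 1.22·1.768 = 2.1570.

€2.16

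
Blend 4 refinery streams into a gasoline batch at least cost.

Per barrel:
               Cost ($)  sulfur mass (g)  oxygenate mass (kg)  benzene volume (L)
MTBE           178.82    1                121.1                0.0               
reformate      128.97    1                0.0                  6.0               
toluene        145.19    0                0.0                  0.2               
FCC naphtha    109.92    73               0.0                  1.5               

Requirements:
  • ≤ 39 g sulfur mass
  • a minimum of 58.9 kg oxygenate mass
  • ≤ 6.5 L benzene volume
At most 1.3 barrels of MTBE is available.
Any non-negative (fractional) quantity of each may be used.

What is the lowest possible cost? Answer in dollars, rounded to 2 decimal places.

$86.97

Set it up as a linear program. Let x1 = barrels of MTBE, x2 = barrels of reformate, x3 = barrels of toluene, x4 = barrels of FCC naphtha.
Minimize 178.82x1 + 128.97x2 + 145.19x3 + 109.92x4 with:
  1x1 + 1x2 + 73x4 ≤ 39   (sulfur mass)
  121.1x1 ≥ 58.9   (oxygenate mass)
  6x2 + 0.2x3 + 1.5x4 ≤ 6.5   (benzene volume)
  x1 ≤ 1.3
  x1, x2, x3, x4 ≥ 0.
The cheapest feasible vertex uses only MTBE; reformate, toluene, FCC naphtha are not used. There the oxygenate mass constraint is tight.
Solving gives x1 = 0.48637.
Objective = 178.82·0.48637 = 86.9727.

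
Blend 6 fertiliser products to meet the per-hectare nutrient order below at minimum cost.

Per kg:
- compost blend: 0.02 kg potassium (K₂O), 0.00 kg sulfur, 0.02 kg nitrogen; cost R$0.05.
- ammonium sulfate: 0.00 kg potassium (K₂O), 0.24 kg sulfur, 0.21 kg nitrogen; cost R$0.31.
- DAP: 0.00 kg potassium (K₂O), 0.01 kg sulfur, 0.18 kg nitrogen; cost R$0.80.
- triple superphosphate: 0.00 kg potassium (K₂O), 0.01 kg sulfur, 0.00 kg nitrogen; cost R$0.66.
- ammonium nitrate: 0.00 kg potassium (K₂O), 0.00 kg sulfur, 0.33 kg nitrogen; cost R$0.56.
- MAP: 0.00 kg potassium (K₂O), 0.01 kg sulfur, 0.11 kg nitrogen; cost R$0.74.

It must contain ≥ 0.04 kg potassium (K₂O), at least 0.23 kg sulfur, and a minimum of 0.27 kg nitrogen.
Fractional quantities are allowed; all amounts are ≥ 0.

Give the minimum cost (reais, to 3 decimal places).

R$0.440

Treat it as an LP. Let x1 = kg of compost blend, x2 = kg of ammonium sulfate, x3 = kg of DAP, x4 = kg of triple superphosphate, x5 = kg of ammonium nitrate, x6 = kg of MAP.
Minimize 0.05x1 + 0.31x2 + 0.8x3 + 0.66x4 + 0.56x5 + 0.74x6 s.t.:
  0.02x1 ≥ 0.04   (potassium (K₂O))
  0.24x2 + 0.01x3 + 0.01x4 + 0.01x6 ≥ 0.23   (sulfur)
  0.02x1 + 0.21x2 + 0.18x3 + 0.33x5 + 0.11x6 ≥ 0.27   (nitrogen)
  x1, x2, x3, x4, x5, x6 ≥ 0.
The optimal basis is {compost blend, ammonium sulfate}; DAP, triple superphosphate, ammonium nitrate, MAP drop out. Binding constraints: potassium (K₂O) and nitrogen.
Solving gives x1 = 2, x2 = 1.0952.
Total cost: 0.05·2 + 0.31·1.0952 = 0.43951.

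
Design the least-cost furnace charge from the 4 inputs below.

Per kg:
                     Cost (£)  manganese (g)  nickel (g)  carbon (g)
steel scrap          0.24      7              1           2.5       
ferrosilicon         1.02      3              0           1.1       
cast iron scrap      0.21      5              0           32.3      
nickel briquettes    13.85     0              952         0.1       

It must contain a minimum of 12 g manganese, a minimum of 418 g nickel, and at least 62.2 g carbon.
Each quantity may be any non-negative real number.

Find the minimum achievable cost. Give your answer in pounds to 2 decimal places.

Let x1 = kg of steel scrap, x2 = kg of ferrosilicon, x3 = kg of cast iron scrap, x4 = kg of nickel briquettes.
Minimize 0.24x1 + 1.02x2 + 0.21x3 + 13.85x4 s.t.:
  7x1 + 3x2 + 5x3 ≥ 12   (manganese)
  1x1 + 952x4 ≥ 418   (nickel)
  2.5x1 + 1.1x2 + 32.3x3 + 0.1x4 ≥ 62.2   (carbon)
  x1, x2, x3, x4 ≥ 0.
The cheapest feasible vertex uses only steel scrap, cast iron scrap, nickel briquettes; ferrosilicon is not used. Binding constraints: manganese, nickel, carbon.
So steel scrap = 0.3596 kg, cast iron scrap = 1.897 kg, nickel briquettes = 0.4387 kg.
Objective = 0.24·0.3596 + 0.21·1.897 + 13.85·0.4387 = 6.5607.

£6.56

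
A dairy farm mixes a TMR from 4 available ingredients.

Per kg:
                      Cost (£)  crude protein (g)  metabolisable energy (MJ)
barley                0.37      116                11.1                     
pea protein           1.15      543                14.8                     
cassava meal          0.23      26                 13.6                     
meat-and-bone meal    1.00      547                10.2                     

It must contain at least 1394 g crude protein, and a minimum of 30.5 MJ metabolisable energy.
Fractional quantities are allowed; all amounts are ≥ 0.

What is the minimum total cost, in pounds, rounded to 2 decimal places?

£2.61

Let x1 = kg of barley, x2 = kg of pea protein, x3 = kg of cassava meal, x4 = kg of meat-and-bone meal.
Minimize 0.37x1 + 1.15x2 + 0.23x3 + 1x4 with:
  116x1 + 543x2 + 26x3 + 547x4 ≥ 1394   (crude protein)
  11.1x1 + 14.8x2 + 13.6x3 + 10.2x4 ≥ 30.5   (metabolisable energy)
  x1, x2, x3, x4 ≥ 0.
At the optimum only cassava meal, meat-and-bone meal are positive (barley, pea protein = 0). Binding constraints: crude protein and metabolisable energy.
So cassava meal = 0.3436 kg, meat-and-bone meal = 2.532 kg.
Objective = 0.23·0.3436 + 1·2.532 = 2.6110.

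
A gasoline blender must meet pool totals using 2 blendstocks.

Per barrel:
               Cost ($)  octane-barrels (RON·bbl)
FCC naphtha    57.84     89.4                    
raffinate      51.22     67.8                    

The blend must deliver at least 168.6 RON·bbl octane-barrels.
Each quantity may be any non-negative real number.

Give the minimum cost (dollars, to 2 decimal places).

This is a linear program. Let x1 = barrels of FCC naphtha, x2 = barrels of raffinate.
Minimize 57.84x1 + 51.22x2 subject to:
  89.4x1 + 67.8x2 ≥ 168.6   (octane-barrels)
  x1, x2 ≥ 0.
The optimal basis is {FCC naphtha}; raffinate drops out. Binding constraint: octane-barrels.
That vertex is x1 = 1.8859.
Hence cost = 57.84·1.8859 = $109.0805.

$109.08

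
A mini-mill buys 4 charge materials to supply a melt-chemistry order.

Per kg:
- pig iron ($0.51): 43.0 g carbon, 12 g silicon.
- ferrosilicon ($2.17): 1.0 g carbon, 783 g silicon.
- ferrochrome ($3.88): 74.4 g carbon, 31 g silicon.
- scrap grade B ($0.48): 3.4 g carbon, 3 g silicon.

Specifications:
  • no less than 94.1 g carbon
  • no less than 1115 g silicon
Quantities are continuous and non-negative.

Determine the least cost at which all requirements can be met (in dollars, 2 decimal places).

This is a linear program. Let x1 = kg of pig iron, x2 = kg of ferrosilicon, x3 = kg of ferrochrome, x4 = kg of scrap grade B.
min 0.51x1 + 2.17x2 + 3.88x3 + 0.48x4 s.t.:
  43x1 + 1x2 + 74.4x3 + 3.4x4 ≥ 94.1   (carbon)
  12x1 + 783x2 + 31x3 + 3x4 ≥ 1115   (silicon)
  x1, x2, x3, x4 ≥ 0.
The minimum-cost mix takes nothing from ferrochrome, scrap grade B — only pig iron, ferrosilicon. Binding constraints: carbon and silicon.
Solving gives x1 = 2.156, x2 = 1.391.
Hence cost = 0.51·2.156 + 2.17·1.391 = $4.1180.

$4.12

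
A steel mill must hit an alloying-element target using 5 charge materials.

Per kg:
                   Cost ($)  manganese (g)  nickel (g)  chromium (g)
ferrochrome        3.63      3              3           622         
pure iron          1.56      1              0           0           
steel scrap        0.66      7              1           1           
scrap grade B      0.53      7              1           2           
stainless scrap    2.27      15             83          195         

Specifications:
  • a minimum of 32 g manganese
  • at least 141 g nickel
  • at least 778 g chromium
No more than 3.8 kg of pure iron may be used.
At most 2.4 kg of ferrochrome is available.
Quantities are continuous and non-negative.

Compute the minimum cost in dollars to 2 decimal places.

$6.78

Let x1 = kg of ferrochrome, x2 = kg of pure iron, x3 = kg of steel scrap, x4 = kg of scrap grade B, x5 = kg of stainless scrap.
min 3.63x1 + 1.56x2 + 0.66x3 + 0.53x4 + 2.27x5 subject to:
  3x1 + 1x2 + 7x3 + 7x4 + 15x5 ≥ 32   (manganese)
  3x1 + 1x3 + 1x4 + 83x5 ≥ 141   (nickel)
  622x1 + 1x3 + 2x4 + 195x5 ≥ 778   (chromium)
  x2 ≤ 3.8
  x1 ≤ 2.4
  x1, x2, x3, x4, x5 ≥ 0.
At the optimum only ferrochrome, scrap grade B, stainless scrap are positive (pure iron, steel scrap = 0). The manganese, nickel, chromium requirements are met with equality.
Solving gives x1 = 0.7268, x4 = 0.6939, x5 = 1.664.
Hence cost = 3.63·0.7268 + 0.53·0.6939 + 2.27·1.664 = $6.7833.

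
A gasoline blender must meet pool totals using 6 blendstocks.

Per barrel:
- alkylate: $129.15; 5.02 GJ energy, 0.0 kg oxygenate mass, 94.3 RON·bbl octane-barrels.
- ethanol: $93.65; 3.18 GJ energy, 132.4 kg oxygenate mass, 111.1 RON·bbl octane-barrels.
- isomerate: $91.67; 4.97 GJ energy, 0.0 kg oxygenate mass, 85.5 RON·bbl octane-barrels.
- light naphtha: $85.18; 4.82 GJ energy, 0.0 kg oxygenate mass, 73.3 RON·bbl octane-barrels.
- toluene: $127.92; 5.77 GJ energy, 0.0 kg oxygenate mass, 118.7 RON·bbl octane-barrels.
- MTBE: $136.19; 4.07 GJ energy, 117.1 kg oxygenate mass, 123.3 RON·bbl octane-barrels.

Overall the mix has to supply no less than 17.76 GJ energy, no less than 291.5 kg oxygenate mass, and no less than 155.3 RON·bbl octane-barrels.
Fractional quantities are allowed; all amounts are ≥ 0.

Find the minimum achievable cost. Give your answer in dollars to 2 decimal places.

Let x1 = barrels of alkylate, x2 = barrels of ethanol, x3 = barrels of isomerate, x4 = barrels of light naphtha, x5 = barrels of toluene, x6 = barrels of MTBE.
Minimize 129.15x1 + 93.65x2 + 91.67x3 + 85.18x4 + 127.92x5 + 136.19x6 with:
  5.02x1 + 3.18x2 + 4.97x3 + 4.82x4 + 5.77x5 + 4.07x6 ≥ 17.76   (energy)
  132.4x2 + 117.1x6 ≥ 291.5   (oxygenate mass)
  94.3x1 + 111.1x2 + 85.5x3 + 73.3x4 + 118.7x5 + 123.3x6 ≥ 155.3   (octane-barrels)
  x1, x2, x3, x4, x5, x6 ≥ 0.
The minimum-cost mix takes nothing from alkylate, isomerate, toluene, MTBE — only ethanol, light naphtha. There the energy and oxygenate mass constraints are tight.
So ethanol = 2.2017 barrels, light naphtha = 2.2321 barrels.
Hence cost = 93.65·2.2017 + 85.18·2.2321 = $396.3195.

$396.32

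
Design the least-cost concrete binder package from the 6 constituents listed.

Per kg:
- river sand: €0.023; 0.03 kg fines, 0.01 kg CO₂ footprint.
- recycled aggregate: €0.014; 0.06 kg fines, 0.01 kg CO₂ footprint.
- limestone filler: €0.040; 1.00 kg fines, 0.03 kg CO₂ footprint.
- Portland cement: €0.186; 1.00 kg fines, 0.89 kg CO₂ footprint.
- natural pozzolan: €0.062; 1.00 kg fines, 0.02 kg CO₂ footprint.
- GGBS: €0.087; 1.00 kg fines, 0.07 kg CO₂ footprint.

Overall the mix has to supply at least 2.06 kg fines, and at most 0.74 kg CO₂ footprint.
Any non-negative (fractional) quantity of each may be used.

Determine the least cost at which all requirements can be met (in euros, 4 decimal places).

€0.0824

Set it up as a linear program. Let x1 = kg of river sand, x2 = kg of recycled aggregate, x3 = kg of limestone filler, x4 = kg of Portland cement, x5 = kg of natural pozzolan, x6 = kg of GGBS.
min 0.023x1 + 0.014x2 + 0.04x3 + 0.186x4 + 0.062x5 + 0.087x6 with:
  0.03x1 + 0.06x2 + 1x3 + 1x4 + 1x5 + 1x6 ≥ 2.06   (fines)
  0.01x1 + 0.01x2 + 0.03x3 + 0.89x4 + 0.02x5 + 0.07x6 ≤ 0.74   (CO₂ footprint)
  x1, x2, x3, x4, x5, x6 ≥ 0.
The minimum-cost mix takes nothing from river sand, recycled aggregate, Portland cement, natural pozzolan, GGBS — only limestone filler. Binding constraint: fines.
That vertex is x3 = 2.06.
Cost = 0.04·2.06 = 0.082400.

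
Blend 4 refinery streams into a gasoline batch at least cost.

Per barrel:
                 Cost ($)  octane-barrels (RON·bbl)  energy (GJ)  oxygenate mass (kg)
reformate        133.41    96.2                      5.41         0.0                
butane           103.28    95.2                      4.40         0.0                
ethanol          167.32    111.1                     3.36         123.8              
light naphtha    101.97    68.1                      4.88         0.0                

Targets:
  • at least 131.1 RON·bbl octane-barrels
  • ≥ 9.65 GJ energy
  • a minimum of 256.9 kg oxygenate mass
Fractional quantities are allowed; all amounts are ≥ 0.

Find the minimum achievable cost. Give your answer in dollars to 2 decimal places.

$403.16

Let x1 = barrels of reformate, x2 = barrels of butane, x3 = barrels of ethanol, x4 = barrels of light naphtha.
Minimize 133.41x1 + 103.28x2 + 167.32x3 + 101.97x4 with:
  96.2x1 + 95.2x2 + 111.1x3 + 68.1x4 ≥ 131.1   (octane-barrels)
  5.41x1 + 4.4x2 + 3.36x3 + 4.88x4 ≥ 9.65   (energy)
  123.8x3 ≥ 256.9   (oxygenate mass)
  x1, x2, x3, x4 ≥ 0.
The optimal basis is {ethanol, light naphtha}; reformate, butane drop out. There the energy and oxygenate mass constraints are tight.
So ethanol = 2.0751 barrels, light naphtha = 0.54869 barrels.
Total cost: 167.32·2.0751 + 101.97·0.54869 = 403.1557.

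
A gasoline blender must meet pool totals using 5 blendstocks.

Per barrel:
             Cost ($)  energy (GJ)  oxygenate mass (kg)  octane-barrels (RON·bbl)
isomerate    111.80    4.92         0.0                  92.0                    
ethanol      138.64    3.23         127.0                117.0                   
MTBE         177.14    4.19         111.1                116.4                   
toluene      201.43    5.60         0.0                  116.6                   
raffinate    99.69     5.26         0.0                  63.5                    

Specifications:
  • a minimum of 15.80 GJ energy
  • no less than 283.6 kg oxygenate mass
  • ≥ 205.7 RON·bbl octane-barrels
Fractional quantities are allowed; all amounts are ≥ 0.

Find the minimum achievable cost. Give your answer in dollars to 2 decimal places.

This is a linear program. Let x1 = barrels of isomerate, x2 = barrels of ethanol, x3 = barrels of MTBE, x4 = barrels of toluene, x5 = barrels of raffinate.
Minimise 111.8x1 + 138.64x2 + 177.14x3 + 201.43x4 + 99.69x5 subject to:
  4.92x1 + 3.23x2 + 4.19x3 + 5.6x4 + 5.26x5 ≥ 15.8   (energy)
  127x2 + 111.1x3 ≥ 283.6   (oxygenate mass)
  92x1 + 117x2 + 116.4x3 + 116.6x4 + 63.5x5 ≥ 205.7   (octane-barrels)
  x1, x2, x3, x4, x5 ≥ 0.
The cheapest feasible vertex uses only ethanol, raffinate; isomerate, MTBE, toluene are not used. There the energy and oxygenate mass constraints are tight.
Solving gives x2 = 2.2331, x5 = 1.6325.
Total cost: 138.64·2.2331 + 99.69·1.6325 = 472.3409.

$472.34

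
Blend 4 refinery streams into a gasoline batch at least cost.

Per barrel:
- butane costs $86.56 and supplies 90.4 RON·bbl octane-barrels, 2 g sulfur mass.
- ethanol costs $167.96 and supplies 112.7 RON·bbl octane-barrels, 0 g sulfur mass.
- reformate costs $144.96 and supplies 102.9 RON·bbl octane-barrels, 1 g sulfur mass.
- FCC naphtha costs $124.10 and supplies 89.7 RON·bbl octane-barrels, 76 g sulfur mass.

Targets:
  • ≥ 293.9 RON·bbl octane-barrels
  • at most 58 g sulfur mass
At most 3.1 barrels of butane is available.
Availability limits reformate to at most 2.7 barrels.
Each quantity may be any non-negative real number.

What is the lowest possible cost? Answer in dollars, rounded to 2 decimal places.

$287.23

Set it up as a linear program. Let x1 = barrels of butane, x2 = barrels of ethanol, x3 = barrels of reformate, x4 = barrels of FCC naphtha.
Minimise 86.56x1 + 167.96x2 + 144.96x3 + 124.1x4 s.t.:
  90.4x1 + 112.7x2 + 102.9x3 + 89.7x4 ≥ 293.9   (octane-barrels)
  2x1 + 1x3 + 76x4 ≤ 58   (sulfur mass)
  x1 ≤ 3.1
  x3 ≤ 2.7
  x1, x2, x3, x4 ≥ 0.
The minimum-cost mix takes nothing from ethanol, reformate — only butane, FCC naphtha. There the octane-barrels and the butane cap constraints are tight.
That vertex is x1 = 3.1, x4 = 0.152285.
Cost = 86.56·3.1 + 124.1·0.152285 = 287.2346.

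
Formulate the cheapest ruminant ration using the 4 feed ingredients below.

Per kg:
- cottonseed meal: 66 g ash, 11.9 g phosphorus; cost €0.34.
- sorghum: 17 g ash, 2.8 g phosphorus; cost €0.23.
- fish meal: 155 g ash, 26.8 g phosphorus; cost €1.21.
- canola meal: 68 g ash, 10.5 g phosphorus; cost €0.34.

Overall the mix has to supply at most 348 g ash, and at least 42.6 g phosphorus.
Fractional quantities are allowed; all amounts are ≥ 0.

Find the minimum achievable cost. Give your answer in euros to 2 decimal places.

€1.22

Let x1 = kg of cottonseed meal, x2 = kg of sorghum, x3 = kg of fish meal, x4 = kg of canola meal.
Minimize 0.34x1 + 0.23x2 + 1.21x3 + 0.34x4 s.t.:
  66x1 + 17x2 + 155x3 + 68x4 ≤ 348   (ash)
  11.9x1 + 2.8x2 + 26.8x3 + 10.5x4 ≥ 42.6   (phosphorus)
  x1, x2, x3, x4 ≥ 0.
At the optimum only cottonseed meal is positive (sorghum, fish meal, canola meal = 0). The phosphorus requirement is met with equality.
Optimal quantities: cottonseed meal = 3.58 kg.
Total cost: 0.34·3.58 = 1.2172.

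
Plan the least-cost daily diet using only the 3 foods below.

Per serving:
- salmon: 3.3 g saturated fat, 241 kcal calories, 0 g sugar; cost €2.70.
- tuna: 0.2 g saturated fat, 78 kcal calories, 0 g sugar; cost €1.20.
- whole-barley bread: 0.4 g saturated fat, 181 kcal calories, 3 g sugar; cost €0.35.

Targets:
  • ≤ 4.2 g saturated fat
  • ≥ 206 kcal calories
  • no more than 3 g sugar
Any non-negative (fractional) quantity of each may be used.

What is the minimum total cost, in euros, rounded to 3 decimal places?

€0.630

Treat it as an LP. Let x1 = servings of salmon, x2 = servings of tuna, x3 = servings of whole-barley bread.
min 2.7x1 + 1.2x2 + 0.35x3 s.t.:
  3.3x1 + 0.2x2 + 0.4x3 ≤ 4.2   (saturated fat)
  241x1 + 78x2 + 181x3 ≥ 206   (calories)
  3x3 ≤ 3   (sugar)
  x1, x2, x3 ≥ 0.
The minimum-cost mix takes nothing from tuna — only salmon, whole-barley bread. Binding constraints: calories and sugar.
So salmon = 0.1037 servings, whole-barley bread = 1 serving.
Cost = 2.7·0.1037 + 0.35·1 = 0.62999.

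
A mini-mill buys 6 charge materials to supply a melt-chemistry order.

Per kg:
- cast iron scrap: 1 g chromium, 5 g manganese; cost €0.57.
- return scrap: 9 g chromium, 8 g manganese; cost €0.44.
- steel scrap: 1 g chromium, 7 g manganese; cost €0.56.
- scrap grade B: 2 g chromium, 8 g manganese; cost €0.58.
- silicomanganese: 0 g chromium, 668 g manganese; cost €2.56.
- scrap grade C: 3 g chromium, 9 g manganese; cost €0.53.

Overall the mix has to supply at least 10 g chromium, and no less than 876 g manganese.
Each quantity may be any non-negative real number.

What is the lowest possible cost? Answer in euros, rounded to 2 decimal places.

Let x1 = kg of cast iron scrap, x2 = kg of return scrap, x3 = kg of steel scrap, x4 = kg of scrap grade B, x5 = kg of silicomanganese, x6 = kg of scrap grade C.
Minimise 0.57x1 + 0.44x2 + 0.56x3 + 0.58x4 + 2.56x5 + 0.53x6 with:
  1x1 + 9x2 + 1x3 + 2x4 + 3x6 ≥ 10   (chromium)
  5x1 + 8x2 + 7x3 + 8x4 + 668x5 + 9x6 ≥ 876   (manganese)
  x1, x2, x3, x4, x5, x6 ≥ 0.
The optimal basis is {return scrap, silicomanganese}; cast iron scrap, steel scrap, scrap grade B, scrap grade C drop out. There the chromium and manganese constraints are tight.
That vertex is x2 = 1.111, x5 = 1.298.
Objective = 0.44·1.111 + 2.56·1.298 = 3.8117.

€3.81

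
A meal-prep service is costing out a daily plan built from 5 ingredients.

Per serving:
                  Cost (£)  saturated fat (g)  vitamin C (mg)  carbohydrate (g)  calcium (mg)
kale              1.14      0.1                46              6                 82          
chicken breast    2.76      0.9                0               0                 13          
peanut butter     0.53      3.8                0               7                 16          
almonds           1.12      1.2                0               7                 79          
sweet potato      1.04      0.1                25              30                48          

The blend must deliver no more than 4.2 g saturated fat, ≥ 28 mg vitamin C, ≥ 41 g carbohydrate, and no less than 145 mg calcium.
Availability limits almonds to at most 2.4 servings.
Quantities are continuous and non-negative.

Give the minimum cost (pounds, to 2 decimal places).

Let x1 = servings of kale, x2 = servings of chicken breast, x3 = servings of peanut butter, x4 = servings of almonds, x5 = servings of sweet potato.
Minimize 1.14x1 + 2.76x2 + 0.53x3 + 1.12x4 + 1.04x5 with:
  0.1x1 + 0.9x2 + 3.8x3 + 1.2x4 + 0.1x5 ≤ 4.2   (saturated fat)
  46x1 + 25x5 ≥ 28   (vitamin C)
  6x1 + 7x3 + 7x4 + 30x5 ≥ 41   (carbohydrate)
  82x1 + 13x2 + 16x3 + 79x4 + 48x5 ≥ 145   (calcium)
  x4 ≤ 2.4
  x1, x2, x3, x4, x5 ≥ 0.
At the optimum only kale, sweet potato are positive (chicken breast, peanut butter, almonds = 0). Binding constraints: carbohydrate and calcium.
Optimal quantities: kale = 1.097 servings, sweet potato = 1.147 servings.
Hence cost = 1.14·1.097 + 1.04·1.147 = £2.4435.

£2.44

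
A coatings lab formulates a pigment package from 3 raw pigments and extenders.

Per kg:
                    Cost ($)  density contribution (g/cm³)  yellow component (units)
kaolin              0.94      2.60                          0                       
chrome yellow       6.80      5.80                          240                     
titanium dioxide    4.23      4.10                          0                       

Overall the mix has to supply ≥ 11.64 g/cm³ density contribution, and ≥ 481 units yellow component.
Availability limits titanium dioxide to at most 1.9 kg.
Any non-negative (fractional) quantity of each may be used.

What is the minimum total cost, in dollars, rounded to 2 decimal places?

Treat it as an LP. Let x1 = kg of kaolin, x2 = kg of chrome yellow, x3 = kg of titanium dioxide.
Minimize 0.94x1 + 6.8x2 + 4.23x3 subject to:
  2.6x1 + 5.8x2 + 4.1x3 ≥ 11.64   (density contribution)
  240x2 ≥ 481   (yellow component)
  x3 ≤ 1.9
  x1, x2, x3 ≥ 0.
The optimal basis is {kaolin, chrome yellow}; titanium dioxide drops out. There the density contribution and yellow component constraints are tight.
So kaolin = 0.00609 kg, chrome yellow = 2.004 kg.
Total cost: 0.94·0.00609 + 6.8·2.004 = 13.6329.

$13.63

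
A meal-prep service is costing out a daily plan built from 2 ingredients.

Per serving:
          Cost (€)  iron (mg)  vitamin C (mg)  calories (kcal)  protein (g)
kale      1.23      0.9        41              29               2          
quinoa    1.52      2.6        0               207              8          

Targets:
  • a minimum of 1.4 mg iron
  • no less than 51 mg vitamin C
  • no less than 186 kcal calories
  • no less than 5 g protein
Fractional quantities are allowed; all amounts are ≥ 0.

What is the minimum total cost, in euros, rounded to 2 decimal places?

€2.63

Let x1 = servings of kale, x2 = servings of quinoa.
min 1.23x1 + 1.52x2 s.t.:
  0.9x1 + 2.6x2 ≥ 1.4   (iron)
  41x1 ≥ 51   (vitamin C)
  29x1 + 207x2 ≥ 186   (calories)
  2x1 + 8x2 ≥ 5   (protein)
  x1, x2 ≥ 0.
Both inputs are positive at the optimum. The vitamin C and calories requirements are met with equality.
That vertex is x1 = 1.244, x2 = 0.7243.
Total cost: 1.23·1.244 + 1.52·0.7243 = 2.6311.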